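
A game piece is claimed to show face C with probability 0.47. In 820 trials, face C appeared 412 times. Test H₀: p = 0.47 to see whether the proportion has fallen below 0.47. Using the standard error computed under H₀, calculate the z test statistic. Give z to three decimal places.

p̂ = 412/820 ≈ 0.50244.
Standard error under H₀: √(0.47×0.53/820) = 0.01743.
z = (0.50244 − 0.47)/0.01743 = 0.03244/0.01743 = 1.861.
p-value = P(Z < 1.861) ≈ 0.9686.

z = 1.861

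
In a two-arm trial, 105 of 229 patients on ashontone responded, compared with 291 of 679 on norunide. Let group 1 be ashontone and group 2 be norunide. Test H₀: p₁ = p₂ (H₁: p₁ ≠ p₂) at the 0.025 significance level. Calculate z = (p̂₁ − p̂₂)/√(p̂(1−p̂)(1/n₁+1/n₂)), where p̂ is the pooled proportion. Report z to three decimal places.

p̂₁ = 105/229 = 0.45852, p̂₂ = 291/679 = 0.42857.
Pooled p̂ = (105+291)/(229+679) = 396/908 = 0.43612.
SE = √(0.24592 × 0.00583957) = 0.03790.
z = (0.45852 − 0.42857)/0.03790 = 0.02995/0.03790 = 0.790.
Two-sided p-value ≈ 2·Φ(−0.790) = 0.4294, so at α = 0.025 we fail to reject H₀.

z = 0.790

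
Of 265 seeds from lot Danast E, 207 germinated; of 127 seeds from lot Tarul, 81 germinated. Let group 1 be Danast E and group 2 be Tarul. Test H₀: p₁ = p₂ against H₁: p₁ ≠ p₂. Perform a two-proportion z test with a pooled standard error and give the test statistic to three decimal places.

z = 3.008

p̂₁ = 207/265 = 0.78113, p̂₂ = 81/127 = 0.63780.
Pooled p̂ = (207+81)/(265+127) = 288/392 = 0.73469.
SE = √(0.194919 × 0.0116476) = 0.04765.
z = (0.78113 − 0.63780)/0.04765 = 0.14333/0.04765 = 3.008.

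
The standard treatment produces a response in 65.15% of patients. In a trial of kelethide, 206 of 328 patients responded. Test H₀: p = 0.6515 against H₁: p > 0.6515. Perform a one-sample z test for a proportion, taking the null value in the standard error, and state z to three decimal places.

z = -0.891

p̂ = 206/328 = 0.62805.
Standard error under H₀: √(0.6515×0.3485/328) = 0.02631.
z = (0.62805 − 0.6515)/0.02631 = -0.02345/0.02631 = -0.891.
p-value = P(Z > -0.891) ≈ 0.8136.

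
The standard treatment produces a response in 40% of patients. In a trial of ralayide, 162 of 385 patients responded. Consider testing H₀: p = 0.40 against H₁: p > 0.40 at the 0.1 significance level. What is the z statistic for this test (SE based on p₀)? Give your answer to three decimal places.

z = 0.832

p̂ = 162/385 = 0.42078.
Under H₀, SE = √(0.4·0.6/385) = √(0.000623377) = 0.02497.
z = (0.42078 − 0.4)/0.02497 = 0.02078/0.02497 = 0.832.
p-value = P(Z > 0.832) ≈ 0.2026; since p > α = 0.1, fail to reject H₀.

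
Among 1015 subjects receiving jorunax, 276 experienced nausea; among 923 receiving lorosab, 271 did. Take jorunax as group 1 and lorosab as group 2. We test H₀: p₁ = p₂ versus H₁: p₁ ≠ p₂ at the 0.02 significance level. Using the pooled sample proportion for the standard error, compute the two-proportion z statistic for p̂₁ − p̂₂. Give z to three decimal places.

p̂₁ = 276/1015 ≈ 0.271921, p̂₂ = 271/923 ≈ 0.293608.
Pooled p̂ = (276+271)/(1015+923) = 547/1938 = 0.282250.
SE = √(p̂(1−p̂)(1/n₁+1/n₂)) = √(0.282250·0.717750·0.00206865) = √(0.000419076) = 0.020471.
z = (0.271921 − 0.293608)/0.020471 = -0.021687/0.020471 = -1.059.
Two-sided p-value ≈ 2·Φ(−1.059) = 0.2894, so at α = 0.02 we fail to reject H₀.

z = -1.059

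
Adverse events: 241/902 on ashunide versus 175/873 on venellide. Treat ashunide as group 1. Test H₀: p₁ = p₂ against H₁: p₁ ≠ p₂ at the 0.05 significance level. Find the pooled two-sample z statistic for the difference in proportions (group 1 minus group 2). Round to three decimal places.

p̂₁ = 241/902 ≈ 0.26718, p̂₂ = 175/873 ≈ 0.20046.
Pooled p̂ = (241+175)/(902+873) = 416/1775 = 0.23437.
SE = √(p̂(1−p̂)(1/n₁+1/n₂)) = √(0.23437·0.76563·0.00225412) = √(0.000404477) = 0.02011.
z = (0.26718 − 0.20046)/0.02011 = 0.06672/0.02011 = 3.318.
p-value = 2·P(Z > 3.318) ≈ 0.0009; since p < α = 0.05, reject H₀.

z = 3.318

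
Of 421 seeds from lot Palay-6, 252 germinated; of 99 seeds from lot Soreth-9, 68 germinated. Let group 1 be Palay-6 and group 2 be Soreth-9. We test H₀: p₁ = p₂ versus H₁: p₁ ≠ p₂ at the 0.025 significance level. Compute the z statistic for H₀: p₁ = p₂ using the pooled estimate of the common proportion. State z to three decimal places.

p̂₁ = 252/421 = 0.59857, p̂₂ = 68/99 = 0.68687.
Pooled p̂ = (252+68)/(421+99) = 320/520 = 0.61538.
SE = √(0.236686 × 0.0124763) = 0.05434.
z = (0.59857 − 0.68687)/0.05434 = -0.08830/0.05434 = -1.625.
p-value = 2·P(Z > 1.625) ≈ 0.1042, so at α = 0.025 we fail to reject H₀.

z = -1.625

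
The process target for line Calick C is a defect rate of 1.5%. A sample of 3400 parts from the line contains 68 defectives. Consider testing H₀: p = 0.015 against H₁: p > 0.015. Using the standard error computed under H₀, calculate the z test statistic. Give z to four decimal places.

p̂ = 68/3400 = 0.0200000.
SE = √(p₀(1−p₀)/n) = √(0.014775/3400) = 0.0020846.
z = (0.0200000 − 0.015)/0.0020846 = 0.0050000/0.0020846 = 2.3985.
p-value = P(Z > 2.399) ≈ 0.0082.

z = 2.3985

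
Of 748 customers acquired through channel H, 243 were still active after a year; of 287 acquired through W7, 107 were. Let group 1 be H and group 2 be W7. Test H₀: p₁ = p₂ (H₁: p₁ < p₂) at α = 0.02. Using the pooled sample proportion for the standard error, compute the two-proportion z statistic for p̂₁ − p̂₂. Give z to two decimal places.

p̂₁ = 243/748 ≈ 0.3249, p̂₂ = 107/287 ≈ 0.3728.
Pooled p̂ = (243+107)/(748+287) = 350/1035 = 0.3382.
SE = √(p̂(1−p̂)(1/n₁+1/n₂)) = √(0.3382·0.6618·0.00482122) = √(0.00107903) = 0.0328.
z = (0.3249 − 0.3728)/0.0328 = -0.0479/0.0328 = -1.46.
p-value = P(Z < -1.460) ≈ 0.0722; since p > α = 0.02, fail to reject H₀.

z = -1.46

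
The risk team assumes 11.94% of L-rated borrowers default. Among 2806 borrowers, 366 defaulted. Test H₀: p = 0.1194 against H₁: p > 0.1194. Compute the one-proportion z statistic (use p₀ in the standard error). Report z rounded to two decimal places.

z = 1.80

p̂ = 366/2806 = 0.1304.
Under H₀, SE = √(0.1194·0.8806/2806) = √(3.7471e-05) = 0.0061.
z = (0.1304 − 0.1194)/0.0061 = 0.0110/0.0061 = 1.80.
p-value = P(Z > 1.803) ≈ 0.0357.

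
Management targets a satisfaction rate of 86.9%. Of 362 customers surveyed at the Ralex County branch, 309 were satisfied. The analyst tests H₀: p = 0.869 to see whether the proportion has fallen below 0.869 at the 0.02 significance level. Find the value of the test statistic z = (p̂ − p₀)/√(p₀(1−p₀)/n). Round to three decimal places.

z = -0.869

p̂ = 309/362 = 0.85359.
SE = √(p₀(1−p₀)/n) = √(0.11384/362) = 0.01773.
z = (0.85359 − 0.869)/0.01773 = -0.01541/0.01773 = -0.869.
p-value = P(Z < -0.869) ≈ 0.1924; since p > α = 0.02, fail to reject H₀.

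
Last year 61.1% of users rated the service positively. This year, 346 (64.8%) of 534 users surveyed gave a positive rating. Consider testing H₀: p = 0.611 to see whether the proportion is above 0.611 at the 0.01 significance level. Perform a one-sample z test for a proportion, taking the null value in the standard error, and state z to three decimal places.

p̂ = 346/534 ≈ 0.64794.
SE = √(p₀(1−p₀)/n) = √(0.23768/534) = 0.02110.
z = (0.64794 − 0.611)/0.02110 = 0.03694/0.02110 = 1.751.
p-value = P(Z > 1.751) ≈ 0.0400; since p > α = 0.01, fail to reject H₀.

z = 1.751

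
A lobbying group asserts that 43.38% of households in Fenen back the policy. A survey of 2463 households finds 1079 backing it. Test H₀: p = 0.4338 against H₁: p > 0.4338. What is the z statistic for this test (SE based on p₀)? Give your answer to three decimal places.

z = 0.429

p̂ = 1079/2463 = 0.438084.
Standard error under H₀: √(0.4338×0.5662/2463) = 0.009986.
z = (0.438084 − 0.4338)/0.009986 = 0.004284/0.009986 = 0.429.
p-value = P(Z > 0.429) ≈ 0.3340.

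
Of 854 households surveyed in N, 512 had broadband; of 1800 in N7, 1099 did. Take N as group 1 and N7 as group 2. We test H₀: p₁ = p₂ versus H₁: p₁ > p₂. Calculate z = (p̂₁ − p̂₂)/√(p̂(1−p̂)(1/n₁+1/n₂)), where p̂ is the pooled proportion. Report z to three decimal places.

z = -0.543

p̂₁ = 512/854 ≈ 0.599532, p̂₂ = 1099/1800 ≈ 0.610556.
Pooled p̂ = (512+1099)/(854+1800) = 1611/2654 = 0.607008.
SE = √(0.238549 × 0.00172652) = 0.020294.
z = (0.599532 − 0.610556)/0.020294 = -0.011024/0.020294 = -0.543.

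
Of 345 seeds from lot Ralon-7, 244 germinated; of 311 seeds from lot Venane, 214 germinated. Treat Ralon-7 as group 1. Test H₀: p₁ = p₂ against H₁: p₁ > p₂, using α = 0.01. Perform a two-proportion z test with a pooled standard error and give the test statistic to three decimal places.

p̂₁ = 244/345 ≈ 0.707246, p̂₂ = 214/311 ≈ 0.688103.
Pooled p̂ = (244+214)/(345+311) = 458/656 = 0.698171.
SE = √(p̂(1−p̂)(1/n₁+1/n₂)) = √(0.698171·0.301829·0.00611398) = √(0.00128839) = 0.035894.
z = (0.707246 − 0.688103)/0.035894 = 0.019143/0.035894 = 0.533.
p-value = P(Z > 0.533) ≈ 0.2969, so at α = 0.01 we fail to reject H₀.

z = 0.533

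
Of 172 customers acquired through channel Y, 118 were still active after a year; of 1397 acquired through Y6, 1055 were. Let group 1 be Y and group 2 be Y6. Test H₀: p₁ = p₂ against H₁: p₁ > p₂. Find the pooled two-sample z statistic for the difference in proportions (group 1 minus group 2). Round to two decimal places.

p̂₁ = 118/172 ≈ 0.6860, p̂₂ = 1055/1397 ≈ 0.7552.
Pooled p̂ = (118+1055)/(172+1397) = 1173/1569 = 0.7476.
SE = √(p̂(1−p̂)(1/n₁+1/n₂)) = √(0.7476·0.2524·0.00652977) = √(0.0012321) = 0.0351.
z = (0.6860 − 0.7552)/0.0351 = -0.0692/0.0351 = -1.97.
p-value = P(Z > -1.970) ≈ 0.9756.

z = -1.97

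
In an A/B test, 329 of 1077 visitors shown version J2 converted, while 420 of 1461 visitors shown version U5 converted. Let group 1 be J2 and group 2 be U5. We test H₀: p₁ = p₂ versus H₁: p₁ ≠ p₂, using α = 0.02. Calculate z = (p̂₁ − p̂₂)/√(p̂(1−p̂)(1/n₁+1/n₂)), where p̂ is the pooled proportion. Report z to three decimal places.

p̂₁ = 329/1077 = 0.30548, p̂₂ = 420/1461 = 0.28747.
Pooled p̂ = (329+420)/(1077+1461) = 749/2538 = 0.29511.
SE = √(p̂(1−p̂)(1/n₁+1/n₂)) = √(0.29511·0.70489·0.00161297) = √(0.000335533) = 0.01832.
z = (0.30548 − 0.28747)/0.01832 = 0.01801/0.01832 = 0.983.
Two-sided p-value ≈ 2·Φ(−0.983) = 0.3257. With α = 0.02, fail to reject H₀.

z = 0.983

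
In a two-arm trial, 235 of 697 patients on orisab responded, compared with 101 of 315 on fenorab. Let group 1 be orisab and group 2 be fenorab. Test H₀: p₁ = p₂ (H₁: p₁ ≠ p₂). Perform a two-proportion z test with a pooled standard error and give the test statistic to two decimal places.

z = 0.52

p̂₁ = 235/697 = 0.3372, p̂₂ = 101/315 = 0.3206.
Pooled p̂ = (235+101)/(697+315) = 336/1012 = 0.3320.
SE = √(p̂(1−p̂)(1/n₁+1/n₂)) = √(0.3320·0.6680·0.00460932) = √(0.00102226) = 0.0320.
z = (0.3372 − 0.3206)/0.0320 = 0.0166/0.0320 = 0.52.
Two-sided p-value ≈ 2·Φ(−0.517) = 0.6053.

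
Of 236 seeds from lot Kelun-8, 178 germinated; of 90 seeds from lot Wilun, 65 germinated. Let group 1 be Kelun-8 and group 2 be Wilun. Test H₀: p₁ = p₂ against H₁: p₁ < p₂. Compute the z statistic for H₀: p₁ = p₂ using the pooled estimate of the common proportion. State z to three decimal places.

p̂₁ = 178/236 ≈ 0.75424, p̂₂ = 65/90 ≈ 0.72222.
Pooled p̂ = (178+65)/(236+90) = 243/326 = 0.74540.
SE = √(p̂(1−p̂)(1/n₁+1/n₂)) = √(0.74540·0.25460·0.0153484) = √(0.00291281) = 0.05397.
z = (0.75424 − 0.72222)/0.05397 = 0.03202/0.05397 = 0.593.

z = 0.593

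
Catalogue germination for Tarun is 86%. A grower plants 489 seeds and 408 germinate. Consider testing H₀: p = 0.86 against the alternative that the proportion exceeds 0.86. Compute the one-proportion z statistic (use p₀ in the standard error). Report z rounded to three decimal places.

p̂ = 408/489 = 0.83436.
SE = √(p₀(1−p₀)/n) = √(0.1204/489) = 0.01569.
z = (0.83436 − 0.86)/0.01569 = -0.02564/0.01569 = -1.634.
p-value = P(Z > -1.634) ≈ 0.9489.

z = -1.634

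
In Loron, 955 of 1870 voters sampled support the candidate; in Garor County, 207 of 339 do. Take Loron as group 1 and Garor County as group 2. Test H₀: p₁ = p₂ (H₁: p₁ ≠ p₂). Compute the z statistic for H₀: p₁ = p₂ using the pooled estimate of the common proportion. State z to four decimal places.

p̂₁ = 955/1870 ≈ 0.510695, p̂₂ = 207/339 ≈ 0.610619.
Pooled p̂ = (955+207)/(1870+339) = 1162/2209 = 0.526030.
SE = √(0.249322 × 0.00348461) = 0.029475.
z = (0.510695 − 0.610619)/0.029475 = -0.099924/0.029475 = -3.3901.

z = -3.3901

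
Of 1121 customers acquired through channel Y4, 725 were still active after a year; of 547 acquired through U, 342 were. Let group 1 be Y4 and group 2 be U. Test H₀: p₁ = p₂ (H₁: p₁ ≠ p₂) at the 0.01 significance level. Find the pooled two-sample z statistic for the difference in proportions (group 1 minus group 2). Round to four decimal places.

p̂₁ = 725/1121 = 0.646744, p̂₂ = 342/547 = 0.625229.
Pooled p̂ = (725+342)/(1121+547) = 1067/1668 = 0.639688.
SE = √(0.230487 × 0.00272021) = 0.025039.
z = (0.646744 − 0.625229)/0.025039 = 0.021515/0.025039 = 0.8593.
Two-sided p-value ≈ 2·Φ(−0.859) = 0.3902, so at α = 0.01 we fail to reject H₀.

z = 0.8593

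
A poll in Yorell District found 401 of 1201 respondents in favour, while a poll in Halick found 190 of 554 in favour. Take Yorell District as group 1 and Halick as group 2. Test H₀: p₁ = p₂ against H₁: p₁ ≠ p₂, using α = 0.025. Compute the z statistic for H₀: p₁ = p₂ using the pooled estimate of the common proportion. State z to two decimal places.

p̂₁ = 401/1201 ≈ 0.3339, p̂₂ = 190/554 ≈ 0.3430.
Pooled p̂ = (401+190)/(1201+554) = 591/1755 = 0.3368.
SE = √(0.22335 × 0.00263769) = 0.0243.
z = (0.3339 − 0.3430)/0.0243 = -0.0091/0.0243 = -0.37.
Two-sided p-value ≈ 2·Φ(−0.374) = 0.7086, so at α = 0.025 we fail to reject H₀.

z = -0.37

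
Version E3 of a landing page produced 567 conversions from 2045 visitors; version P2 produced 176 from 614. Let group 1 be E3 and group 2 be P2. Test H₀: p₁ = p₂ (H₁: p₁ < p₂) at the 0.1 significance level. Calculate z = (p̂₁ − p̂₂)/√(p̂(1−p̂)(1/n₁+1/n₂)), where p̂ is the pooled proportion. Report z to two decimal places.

p̂₁ = 567/2045 = 0.2773, p̂₂ = 176/614 = 0.2866.
Pooled p̂ = (567+176)/(2045+614) = 743/2659 = 0.2794.
SE = √(p̂(1−p̂)(1/n₁+1/n₂)) = √(0.2794·0.7206·0.00211766) = √(0.000426387) = 0.0206.
z = (0.2773 − 0.2866)/0.0206 = -0.0093/0.0206 = -0.45.
p-value = P(Z < -0.454) ≈ 0.3248. With α = 0.1, fail to reject H₀.

z = -0.45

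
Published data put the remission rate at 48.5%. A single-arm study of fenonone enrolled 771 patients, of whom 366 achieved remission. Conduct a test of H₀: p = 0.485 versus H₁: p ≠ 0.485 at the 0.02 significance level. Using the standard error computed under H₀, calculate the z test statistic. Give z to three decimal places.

p̂ = 366/771 ≈ 0.47471.
Standard error under H₀: √(0.485×0.515/771) = 0.01800.
z = (0.47471 − 0.485)/0.01800 = -0.01029/0.01800 = -0.572.
p-value = 2·P(Z > 0.572) ≈ 0.5675, so at α = 0.02 we fail to reject H₀.

z = -0.572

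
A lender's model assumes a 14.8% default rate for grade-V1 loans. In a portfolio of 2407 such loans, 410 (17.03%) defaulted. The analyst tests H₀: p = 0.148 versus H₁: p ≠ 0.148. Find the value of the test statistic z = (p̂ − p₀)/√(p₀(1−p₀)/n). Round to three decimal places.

p̂ = 410/2407 ≈ 0.17034.
SE = √(p₀(1−p₀)/n) = √(0.1261/2407) = 0.00724.
z = (0.17034 − 0.148)/0.00724 = 0.02234/0.00724 = 3.086.
Two-sided p-value ≈ 2·Φ(−3.086) = 0.0020.

z = 3.086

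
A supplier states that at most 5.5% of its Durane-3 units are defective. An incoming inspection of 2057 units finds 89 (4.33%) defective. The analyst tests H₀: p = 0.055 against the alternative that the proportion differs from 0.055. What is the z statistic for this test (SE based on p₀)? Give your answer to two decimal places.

z = -2.33

p̂ = 89/2057 ≈ 0.04327.
Standard error under H₀: √(0.055×0.945/2057) = 0.00503.
z = (0.04327 − 0.055)/0.00503 = -0.01173/0.00503 = -2.33.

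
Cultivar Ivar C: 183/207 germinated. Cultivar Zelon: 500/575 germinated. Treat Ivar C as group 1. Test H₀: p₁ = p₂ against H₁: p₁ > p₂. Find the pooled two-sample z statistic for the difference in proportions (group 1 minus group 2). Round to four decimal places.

p̂₁ = 183/207 = 0.884058, p̂₂ = 500/575 = 0.869565.
Pooled p̂ = (183+500)/(207+575) = 683/782 = 0.873402.
SE = √(0.110571 × 0.00657005) = 0.026953.
z = (0.884058 − 0.869565)/0.026953 = 0.014493/0.026953 = 0.5377.
p-value = P(Z > 0.538) ≈ 0.2954.

z = 0.5377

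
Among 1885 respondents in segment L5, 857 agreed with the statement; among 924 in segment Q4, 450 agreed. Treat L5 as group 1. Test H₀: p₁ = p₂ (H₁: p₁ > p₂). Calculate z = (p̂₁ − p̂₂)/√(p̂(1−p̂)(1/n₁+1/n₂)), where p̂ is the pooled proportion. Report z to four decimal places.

z = -1.6160

p̂₁ = 857/1885 ≈ 0.454642, p̂₂ = 450/924 ≈ 0.487013.
Pooled p̂ = (857+450)/(1885+924) = 1307/2809 = 0.465290.
SE = √(p̂(1−p̂)(1/n₁+1/n₂)) = √(0.465290·0.534710·0.00161276) = √(0.000401246) = 0.020031.
z = (0.454642 − 0.487013)/0.020031 = -0.032371/0.020031 = -1.6160.
p-value = P(Z > -1.616) ≈ 0.9470.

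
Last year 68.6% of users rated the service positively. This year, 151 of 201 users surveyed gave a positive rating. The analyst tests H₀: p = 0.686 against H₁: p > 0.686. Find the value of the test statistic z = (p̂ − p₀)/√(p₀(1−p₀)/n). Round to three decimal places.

p̂ = 151/201 ≈ 0.75124.
SE = √(p₀(1−p₀)/n) = √(0.2154/201) = 0.03274.
z = (0.75124 − 0.686)/0.03274 = 0.06524/0.03274 = 1.993.
p-value = P(Z > 1.993) ≈ 0.0231.

z = 1.993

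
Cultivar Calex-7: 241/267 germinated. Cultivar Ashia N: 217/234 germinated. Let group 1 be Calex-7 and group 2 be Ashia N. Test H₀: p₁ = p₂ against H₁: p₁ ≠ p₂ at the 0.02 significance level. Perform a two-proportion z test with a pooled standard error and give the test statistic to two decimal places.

z = -0.99

p̂₁ = 241/267 ≈ 0.9026, p̂₂ = 217/234 ≈ 0.9274.
Pooled p̂ = (241+217)/(267+234) = 458/501 = 0.9142.
SE = √(p̂(1−p̂)(1/n₁+1/n₂)) = √(0.9142·0.0858·0.00801882) = √(0.000629172) = 0.0251.
z = (0.9026 − 0.9274)/0.0251 = -0.0248/0.0251 = -0.99.
Two-sided p-value ≈ 2·Φ(−0.986) = 0.3242; since p > α = 0.02, fail to reject H₀.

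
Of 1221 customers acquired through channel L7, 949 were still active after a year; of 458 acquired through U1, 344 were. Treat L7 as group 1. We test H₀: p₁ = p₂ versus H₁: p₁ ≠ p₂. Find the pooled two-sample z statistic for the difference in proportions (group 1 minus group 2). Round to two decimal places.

p̂₁ = 949/1221 = 0.7772, p̂₂ = 344/458 = 0.7511.
Pooled p̂ = (949+344)/(1221+458) = 1293/1679 = 0.7701.
SE = √(0.177045 × 0.00300241) = 0.0231.
z = (0.7772 − 0.7511)/0.0231 = 0.0261/0.0231 = 1.13.

z = 1.13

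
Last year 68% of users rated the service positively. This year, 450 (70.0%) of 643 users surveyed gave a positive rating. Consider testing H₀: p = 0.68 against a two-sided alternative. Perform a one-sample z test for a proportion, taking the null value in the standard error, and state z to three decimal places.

z = 1.079

p̂ = 450/643 ≈ 0.699844.
Under H₀, SE = √(0.68·0.32/643) = √(0.000338414) = 0.018396.
z = (0.699844 − 0.68)/0.018396 = 0.019844/0.018396 = 1.079.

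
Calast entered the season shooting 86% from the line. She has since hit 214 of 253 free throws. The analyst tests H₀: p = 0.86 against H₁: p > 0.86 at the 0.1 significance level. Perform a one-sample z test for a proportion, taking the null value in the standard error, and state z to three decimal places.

p̂ = 214/253 = 0.84585.
Under H₀, SE = √(0.86·0.14/253) = √(0.000475889) = 0.02181.
z = (0.84585 − 0.86)/0.02181 = -0.01415/0.02181 = -0.649.
p-value = P(Z > -0.649) ≈ 0.7417; since p > α = 0.1, fail to reject H₀.

z = -0.649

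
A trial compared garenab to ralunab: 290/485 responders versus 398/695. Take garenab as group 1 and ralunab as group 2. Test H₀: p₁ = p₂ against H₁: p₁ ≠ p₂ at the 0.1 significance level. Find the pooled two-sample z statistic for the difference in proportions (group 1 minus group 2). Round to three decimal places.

z = 0.866

p̂₁ = 290/485 = 0.597938, p̂₂ = 398/695 = 0.572662.
Pooled p̂ = (290+398)/(485+695) = 688/1180 = 0.583051.
SE = √(p̂(1−p̂)(1/n₁+1/n₂)) = √(0.583051·0.416949·0.0035007) = √(0.00085103) = 0.029172.
z = (0.597938 − 0.572662)/0.029172 = 0.025276/0.029172 = 0.866.
Two-sided p-value ≈ 2·Φ(−0.866) = 0.3862, so at α = 0.1 we fail to reject H₀.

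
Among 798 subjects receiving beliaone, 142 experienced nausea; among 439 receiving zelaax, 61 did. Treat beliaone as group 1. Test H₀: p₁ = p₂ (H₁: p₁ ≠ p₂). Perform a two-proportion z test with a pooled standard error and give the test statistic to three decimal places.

z = 1.772

p̂₁ = 142/798 ≈ 0.177945, p̂₂ = 61/439 ≈ 0.138952.
Pooled p̂ = (142+61)/(798+439) = 203/1237 = 0.164107.
SE = √(p̂(1−p̂)(1/n₁+1/n₂)) = √(0.164107·0.835893·0.00353104) = √(0.000484372) = 0.022008.
z = (0.177945 − 0.138952)/0.022008 = 0.038993/0.022008 = 1.772.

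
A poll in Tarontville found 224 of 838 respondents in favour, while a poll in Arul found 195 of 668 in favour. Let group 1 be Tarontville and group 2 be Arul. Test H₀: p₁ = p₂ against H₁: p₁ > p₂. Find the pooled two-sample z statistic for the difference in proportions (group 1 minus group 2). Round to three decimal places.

p̂₁ = 224/838 ≈ 0.26730, p̂₂ = 195/668 ≈ 0.29192.
Pooled p̂ = (224+195)/(838+668) = 419/1506 = 0.27822.
SE = √(0.200814 × 0.00269032) = 0.02324.
z = (0.26730 − 0.29192)/0.02324 = -0.02462/0.02324 = -1.059.
p-value = P(Z > -1.059) ≈ 0.8552.

z = -1.059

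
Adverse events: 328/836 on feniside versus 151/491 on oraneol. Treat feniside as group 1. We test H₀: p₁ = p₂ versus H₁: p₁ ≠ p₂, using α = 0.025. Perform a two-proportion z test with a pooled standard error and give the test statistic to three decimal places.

p̂₁ = 328/836 ≈ 0.392344, p̂₂ = 151/491 ≈ 0.307536.
Pooled p̂ = (328+151)/(836+491) = 479/1327 = 0.360965.
SE = √(0.230669 × 0.00323283) = 0.027308.
z = (0.392344 − 0.307536)/0.027308 = 0.084808/0.027308 = 3.106.
p-value = 2·P(Z > 3.106) ≈ 0.0019. With α = 0.025, reject H₀.

z = 3.106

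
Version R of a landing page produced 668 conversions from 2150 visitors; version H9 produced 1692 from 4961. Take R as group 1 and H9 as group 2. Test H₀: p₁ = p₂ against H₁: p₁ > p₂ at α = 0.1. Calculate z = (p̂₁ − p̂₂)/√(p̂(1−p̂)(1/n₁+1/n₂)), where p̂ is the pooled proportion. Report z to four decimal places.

z = -2.4972

p̂₁ = 668/2150 = 0.3106977, p̂₂ = 1692/4961 = 0.3410603.
Pooled p̂ = (668+1692)/(2150+4961) = 2360/7111 = 0.3318802.
SE = √(p̂(1−p̂)(1/n₁+1/n₂)) = √(0.3318802·0.6681198·0.000666689) = √(0.000147829) = 0.0121585.
z = (0.3106977 − 0.3410603)/0.0121585 = -0.0303626/0.0121585 = -2.4972.
p-value = P(Z > -2.497) ≈ 0.9937; since p > α = 0.1, fail to reject H₀.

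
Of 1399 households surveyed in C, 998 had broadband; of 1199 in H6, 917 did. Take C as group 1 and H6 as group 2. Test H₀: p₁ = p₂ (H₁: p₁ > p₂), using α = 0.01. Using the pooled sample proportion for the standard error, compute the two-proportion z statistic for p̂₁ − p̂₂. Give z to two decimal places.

z = -2.97

p̂₁ = 998/1399 = 0.7134, p̂₂ = 917/1199 = 0.7648.
Pooled p̂ = (998+917)/(1399+1199) = 1915/2598 = 0.7371.
SE = √(p̂(1−p̂)(1/n₁+1/n₂)) = √(0.7371·0.2629·0.00154882) = √(0.000300133) = 0.0173.
z = (0.7134 − 0.7648)/0.0173 = -0.0514/0.0173 = -2.97.
p-value = P(Z > -2.969) ≈ 0.9985. With α = 0.01, fail to reject H₀.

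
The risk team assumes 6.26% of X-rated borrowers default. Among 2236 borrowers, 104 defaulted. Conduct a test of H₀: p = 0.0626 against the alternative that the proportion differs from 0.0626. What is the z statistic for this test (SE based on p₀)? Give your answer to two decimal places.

z = -3.14

p̂ = 104/2236 = 0.04651.
Standard error under H₀: √(0.0626×0.9374/2236) = 0.00512.
z = (0.04651 − 0.0626)/0.00512 = -0.01609/0.00512 = -3.14.
Two-sided p-value ≈ 2·Φ(−3.140) = 0.0017.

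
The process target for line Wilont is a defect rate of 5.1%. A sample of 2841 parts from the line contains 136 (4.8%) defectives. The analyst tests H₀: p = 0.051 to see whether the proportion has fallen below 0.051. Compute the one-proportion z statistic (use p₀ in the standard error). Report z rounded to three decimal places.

z = -0.758

p̂ = 136/2841 ≈ 0.04787.
Under H₀, SE = √(0.051·0.949/2841) = √(1.70359e-05) = 0.00413.
z = (0.04787 − 0.051)/0.00413 = -0.00313/0.00413 = -0.758.
p-value = P(Z < -0.758) ≈ 0.2242.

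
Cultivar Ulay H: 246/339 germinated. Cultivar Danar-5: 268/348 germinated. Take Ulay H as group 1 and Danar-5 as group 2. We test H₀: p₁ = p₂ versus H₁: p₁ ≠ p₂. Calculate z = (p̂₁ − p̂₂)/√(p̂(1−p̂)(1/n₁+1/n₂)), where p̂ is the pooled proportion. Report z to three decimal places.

z = -1.342

p̂₁ = 246/339 ≈ 0.72566, p̂₂ = 268/348 ≈ 0.77011.
Pooled p̂ = (246+268)/(339+348) = 514/687 = 0.74818.
SE = √(p̂(1−p̂)(1/n₁+1/n₂)) = √(0.74818·0.25182·0.00582342) = √(0.00109717) = 0.03312.
z = (0.72566 − 0.77011)/0.03312 = -0.04445/0.03312 = -1.342.
Two-sided p-value ≈ 2·Φ(−1.342) = 0.1796.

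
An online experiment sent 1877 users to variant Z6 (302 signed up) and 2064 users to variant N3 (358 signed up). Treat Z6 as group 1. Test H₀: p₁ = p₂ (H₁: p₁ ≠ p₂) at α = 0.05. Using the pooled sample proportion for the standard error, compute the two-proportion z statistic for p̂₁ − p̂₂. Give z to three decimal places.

p̂₁ = 302/1877 = 0.16090, p̂₂ = 358/2064 = 0.17345.
Pooled p̂ = (302+358)/(1877+2064) = 660/3941 = 0.16747.
SE = √(0.139424 × 0.00101726) = 0.01191.
z = (0.16090 − 0.17345)/0.01191 = -0.01255/0.01191 = -1.054.
p-value = 2·P(Z > 1.054) ≈ 0.2918, so at α = 0.05 we fail to reject H₀.

z = -1.054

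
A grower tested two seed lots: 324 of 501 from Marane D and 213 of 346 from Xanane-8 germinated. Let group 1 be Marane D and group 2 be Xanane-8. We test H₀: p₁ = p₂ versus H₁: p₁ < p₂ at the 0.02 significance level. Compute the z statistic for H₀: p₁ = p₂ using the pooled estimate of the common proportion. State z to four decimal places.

z = 0.9236

p̂₁ = 324/501 ≈ 0.646707, p̂₂ = 213/346 ≈ 0.615607.
Pooled p̂ = (324+213)/(501+346) = 537/847 = 0.634002.
SE = √(p̂(1−p̂)(1/n₁+1/n₂)) = √(0.634002·0.365998·0.00488618) = √(0.00113381) = 0.033672.
z = (0.646707 − 0.615607)/0.033672 = 0.031100/0.033672 = 0.9236.
p-value = P(Z < 0.924) ≈ 0.8222, so at α = 0.02 we fail to reject H₀.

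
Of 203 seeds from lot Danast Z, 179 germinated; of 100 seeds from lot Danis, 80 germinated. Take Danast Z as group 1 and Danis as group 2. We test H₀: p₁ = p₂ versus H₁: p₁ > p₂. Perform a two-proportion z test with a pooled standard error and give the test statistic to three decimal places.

z = 1.900

p̂₁ = 179/203 = 0.88177, p̂₂ = 80/100 = 0.80000.
Pooled p̂ = (179+80)/(203+100) = 259/303 = 0.85479.
SE = √(p̂(1−p̂)(1/n₁+1/n₂)) = √(0.85479·0.14521·0.0149261) = √(0.00185274) = 0.04304.
z = (0.88177 − 0.80000)/0.04304 = 0.08177/0.04304 = 1.900.
p-value = P(Z > 1.900) ≈ 0.0287.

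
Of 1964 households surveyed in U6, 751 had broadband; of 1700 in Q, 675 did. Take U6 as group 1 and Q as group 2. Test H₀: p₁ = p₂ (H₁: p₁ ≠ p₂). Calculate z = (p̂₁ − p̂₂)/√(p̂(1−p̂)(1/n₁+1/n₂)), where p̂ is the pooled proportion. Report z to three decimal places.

z = -0.909

p̂₁ = 751/1964 ≈ 0.38238, p̂₂ = 675/1700 ≈ 0.39706.
Pooled p̂ = (751+675)/(1964+1700) = 1426/3664 = 0.38919.
SE = √(p̂(1−p̂)(1/n₁+1/n₂)) = √(0.38919·0.61081·0.0010974) = √(0.000260876) = 0.01615.
z = (0.38238 − 0.39706)/0.01615 = -0.01468/0.01615 = -0.909.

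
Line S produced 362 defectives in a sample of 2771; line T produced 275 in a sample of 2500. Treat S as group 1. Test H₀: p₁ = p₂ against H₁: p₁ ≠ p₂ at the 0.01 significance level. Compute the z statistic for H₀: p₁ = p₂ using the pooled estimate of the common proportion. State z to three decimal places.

p̂₁ = 362/2771 ≈ 0.1306388, p̂₂ = 275/2500 ≈ 0.1100000.
Pooled p̂ = (362+275)/(2771+2500) = 637/5271 = 0.1208499.
SE = √(0.106245 × 0.000760881) = 0.0089911.
z = (0.1306388 − 0.1100000)/0.0089911 = 0.0206388/0.0089911 = 2.295.
Two-sided p-value ≈ 2·Φ(−2.295) = 0.0217. With α = 0.01, fail to reject H₀.

z = 2.295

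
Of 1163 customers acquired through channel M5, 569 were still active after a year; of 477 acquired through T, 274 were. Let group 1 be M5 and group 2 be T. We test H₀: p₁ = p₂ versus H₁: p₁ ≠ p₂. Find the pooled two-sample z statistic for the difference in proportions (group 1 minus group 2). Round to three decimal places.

p̂₁ = 569/1163 ≈ 0.48925, p̂₂ = 274/477 ≈ 0.57442.
Pooled p̂ = (569+274)/(1163+477) = 843/1640 = 0.51402.
SE = √(0.249803 × 0.00295628) = 0.02718.
z = (0.48925 − 0.57442)/0.02718 = -0.08517/0.02718 = -3.134.
Two-sided p-value ≈ 2·Φ(−3.134) = 0.0017.

z = -3.134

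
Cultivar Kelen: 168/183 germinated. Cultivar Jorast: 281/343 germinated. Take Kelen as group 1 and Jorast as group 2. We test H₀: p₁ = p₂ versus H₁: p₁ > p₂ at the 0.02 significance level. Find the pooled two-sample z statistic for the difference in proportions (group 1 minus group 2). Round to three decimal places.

z = 3.053

p̂₁ = 168/183 = 0.91803, p̂₂ = 281/343 = 0.81924.
Pooled p̂ = (168+281)/(183+343) = 449/526 = 0.85361.
SE = √(0.124958 × 0.00837993) = 0.03236.
z = (0.91803 − 0.81924)/0.03236 = 0.09879/0.03236 = 3.053.
p-value = P(Z > 3.053) ≈ 0.0011. With α = 0.02, reject H₀.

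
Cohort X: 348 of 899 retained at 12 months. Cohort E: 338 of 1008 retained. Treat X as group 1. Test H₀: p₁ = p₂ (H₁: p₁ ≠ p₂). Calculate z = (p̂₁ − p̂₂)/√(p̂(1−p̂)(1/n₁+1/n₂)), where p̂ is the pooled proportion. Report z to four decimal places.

p̂₁ = 348/899 = 0.387097, p̂₂ = 338/1008 = 0.335317.
Pooled p̂ = (348+338)/(899+1008) = 686/1907 = 0.359727.
SE = √(p̂(1−p̂)(1/n₁+1/n₂)) = √(0.359727·0.640273·0.00210441) = √(0.000484695) = 0.022016.
z = (0.387097 − 0.335317)/0.022016 = 0.051780/0.022016 = 2.3519.

z = 2.3519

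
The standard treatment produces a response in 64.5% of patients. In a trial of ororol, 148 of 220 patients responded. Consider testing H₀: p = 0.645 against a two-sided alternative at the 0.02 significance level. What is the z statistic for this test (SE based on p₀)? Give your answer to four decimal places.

p̂ = 148/220 ≈ 0.672727.
Under H₀, SE = √(0.645·0.355/220) = √(0.0010408) = 0.032261.
z = (0.672727 − 0.645)/0.032261 = 0.027727/0.032261 = 0.8595.
Two-sided p-value ≈ 2·Φ(−0.859) = 0.3901, so at α = 0.02 we fail to reject H₀.

z = 0.8595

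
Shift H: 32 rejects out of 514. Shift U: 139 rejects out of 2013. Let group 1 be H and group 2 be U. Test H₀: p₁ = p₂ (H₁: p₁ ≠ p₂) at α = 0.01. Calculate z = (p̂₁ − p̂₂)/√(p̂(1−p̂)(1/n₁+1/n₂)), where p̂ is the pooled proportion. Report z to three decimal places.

p̂₁ = 32/514 ≈ 0.06226, p̂₂ = 139/2013 ≈ 0.06905.
Pooled p̂ = (32+139)/(514+2013) = 171/2527 = 0.06767.
SE = √(0.0630901 × 0.0024423) = 0.01241.
z = (0.06226 − 0.06905)/0.01241 = -0.00679/0.01241 = -0.547.
Two-sided p-value ≈ 2·Φ(−0.547) = 0.5841, so at α = 0.01 we fail to reject H₀.

z = -0.547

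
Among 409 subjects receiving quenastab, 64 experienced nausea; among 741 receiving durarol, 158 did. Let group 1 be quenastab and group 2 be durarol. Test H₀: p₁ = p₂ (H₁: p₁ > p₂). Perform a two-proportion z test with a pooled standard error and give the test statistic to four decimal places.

p̂₁ = 64/409 = 0.156479, p̂₂ = 158/741 = 0.213225.
Pooled p̂ = (64+158)/(409+741) = 222/1150 = 0.193043.
SE = √(0.155778 × 0.00379452) = 0.024313.
z = (0.156479 − 0.213225)/0.024313 = -0.056746/0.024313 = -2.3340.
p-value = P(Z > -2.334) ≈ 0.9902.

z = -2.3340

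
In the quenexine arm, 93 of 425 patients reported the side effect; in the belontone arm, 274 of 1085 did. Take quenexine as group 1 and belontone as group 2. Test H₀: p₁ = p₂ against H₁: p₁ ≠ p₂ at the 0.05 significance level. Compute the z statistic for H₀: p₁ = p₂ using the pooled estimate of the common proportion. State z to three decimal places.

z = -1.373

p̂₁ = 93/425 = 0.218824, p̂₂ = 274/1085 = 0.252535.
Pooled p̂ = (93+274)/(425+1085) = 367/1510 = 0.243046.
SE = √(0.183975 × 0.0032746) = 0.024545.
z = (0.218824 − 0.252535)/0.024545 = -0.033711/0.024545 = -1.373.
p-value = 2·P(Z > 1.373) ≈ 0.1696. With α = 0.05, fail to reject H₀.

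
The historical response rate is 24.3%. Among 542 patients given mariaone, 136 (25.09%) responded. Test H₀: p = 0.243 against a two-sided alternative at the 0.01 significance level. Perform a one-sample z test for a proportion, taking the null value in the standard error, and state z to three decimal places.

p̂ = 136/542 ≈ 0.25092.
Under H₀, SE = √(0.243·0.757/542) = √(0.000339393) = 0.01842.
z = (0.25092 − 0.243)/0.01842 = 0.00792/0.01842 = 0.430.
Two-sided p-value ≈ 2·Φ(−0.430) = 0.6672; since p > α = 0.01, fail to reject H₀.

z = 0.430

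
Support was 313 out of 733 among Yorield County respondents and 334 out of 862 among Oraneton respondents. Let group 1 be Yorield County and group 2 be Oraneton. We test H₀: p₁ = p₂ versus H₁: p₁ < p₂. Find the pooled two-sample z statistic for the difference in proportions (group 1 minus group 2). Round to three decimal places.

z = 1.603

p̂₁ = 313/733 ≈ 0.42701, p̂₂ = 334/862 ≈ 0.38747.
Pooled p̂ = (313+334)/(733+862) = 647/1595 = 0.40564.
SE = √(p̂(1−p̂)(1/n₁+1/n₂)) = √(0.40564·0.59436·0.00252435) = √(0.000608612) = 0.02467.
z = (0.42701 − 0.38747)/0.02467 = 0.03954/0.02467 = 1.603.
p-value = P(Z < 1.603) ≈ 0.9455.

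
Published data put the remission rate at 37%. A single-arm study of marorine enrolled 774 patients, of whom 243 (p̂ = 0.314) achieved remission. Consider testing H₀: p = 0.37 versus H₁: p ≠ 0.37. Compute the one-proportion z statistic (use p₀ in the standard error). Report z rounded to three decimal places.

z = -3.230

p̂ = 243/774 = 0.313953.
Under H₀, SE = √(0.37·0.63/774) = √(0.000301163) = 0.017354.
z = (0.313953 − 0.37)/0.017354 = -0.056047/0.017354 = -3.230.
p-value = 2·P(Z > 3.230) ≈ 0.0012.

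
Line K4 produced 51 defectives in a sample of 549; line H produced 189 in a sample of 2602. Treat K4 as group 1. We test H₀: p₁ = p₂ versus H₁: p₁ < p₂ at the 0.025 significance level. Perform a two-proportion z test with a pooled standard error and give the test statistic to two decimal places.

p̂₁ = 51/549 = 0.09290, p̂₂ = 189/2602 = 0.07264.
Pooled p̂ = (51+189)/(549+2602) = 240/3151 = 0.07617.
SE = √(0.070365 × 0.00220581) = 0.01246.
z = (0.09290 − 0.07264)/0.01246 = 0.02026/0.01246 = 1.63.
p-value = P(Z < 1.626) ≈ 0.9480; since p > α = 0.025, fail to reject H₀.

z = 1.63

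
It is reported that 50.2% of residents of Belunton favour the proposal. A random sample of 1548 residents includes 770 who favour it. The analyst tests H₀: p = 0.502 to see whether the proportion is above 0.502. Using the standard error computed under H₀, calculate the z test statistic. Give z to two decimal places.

z = -0.36

p̂ = 770/1548 ≈ 0.4974.
SE = √(p₀(1−p₀)/n) = √(0.25/1548) = 0.0127.
z = (0.4974 − 0.502)/0.0127 = -0.0046/0.0127 = -0.36.
p-value = P(Z > -0.361) ≈ 0.6408.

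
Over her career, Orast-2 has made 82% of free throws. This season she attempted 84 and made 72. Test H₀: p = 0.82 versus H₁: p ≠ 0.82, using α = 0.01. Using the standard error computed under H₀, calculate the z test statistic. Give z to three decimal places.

z = 0.886

p̂ = 72/84 ≈ 0.85714.
Under H₀, SE = √(0.82·0.18/84) = √(0.00175714) = 0.04192.
z = (0.85714 − 0.82)/0.04192 = 0.03714/0.04192 = 0.886.
Two-sided p-value ≈ 2·Φ(−0.886) = 0.3756; since p > α = 0.01, fail to reject H₀.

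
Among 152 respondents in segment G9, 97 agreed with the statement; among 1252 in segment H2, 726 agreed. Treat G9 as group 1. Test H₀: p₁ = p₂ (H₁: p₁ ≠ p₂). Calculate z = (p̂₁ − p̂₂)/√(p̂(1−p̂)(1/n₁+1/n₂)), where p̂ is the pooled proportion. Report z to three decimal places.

z = 1.378

p̂₁ = 97/152 ≈ 0.63816, p̂₂ = 726/1252 ≈ 0.57987.
Pooled p̂ = (97+726)/(152+1252) = 823/1404 = 0.58618.
SE = √(0.242573 × 0.00737767) = 0.04230.
z = (0.63816 − 0.57987)/0.04230 = 0.05829/0.04230 = 1.378.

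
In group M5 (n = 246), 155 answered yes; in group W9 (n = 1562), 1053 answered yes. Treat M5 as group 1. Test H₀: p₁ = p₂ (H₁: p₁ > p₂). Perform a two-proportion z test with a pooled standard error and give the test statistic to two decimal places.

p̂₁ = 155/246 ≈ 0.6301, p̂₂ = 1053/1562 ≈ 0.6741.
Pooled p̂ = (155+1053)/(246+1562) = 1208/1808 = 0.6681.
SE = √(p̂(1−p̂)(1/n₁+1/n₂)) = √(0.6681·0.3319·0.00470525) = √(0.00104329) = 0.0323.
z = (0.6301 − 0.6741)/0.0323 = -0.0440/0.0323 = -1.36.

z = -1.36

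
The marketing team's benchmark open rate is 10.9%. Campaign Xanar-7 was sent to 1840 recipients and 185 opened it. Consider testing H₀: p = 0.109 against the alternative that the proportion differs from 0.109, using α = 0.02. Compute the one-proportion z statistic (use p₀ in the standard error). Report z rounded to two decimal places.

p̂ = 185/1840 ≈ 0.1005.
Standard error under H₀: √(0.109×0.891/1840) = 0.0073.
z = (0.1005 − 0.109)/0.0073 = -0.0085/0.0073 = -1.16.
p-value = 2·P(Z > 1.164) ≈ 0.2444, so at α = 0.02 we fail to reject H₀.

z = -1.16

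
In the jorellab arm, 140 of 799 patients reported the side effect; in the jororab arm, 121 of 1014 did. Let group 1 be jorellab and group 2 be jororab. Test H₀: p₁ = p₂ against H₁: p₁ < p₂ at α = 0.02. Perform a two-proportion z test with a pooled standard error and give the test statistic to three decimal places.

p̂₁ = 140/799 = 0.175219, p̂₂ = 121/1014 = 0.119329.
Pooled p̂ = (140+121)/(799+1014) = 261/1813 = 0.143960.
SE = √(0.123236 × 0.00223776) = 0.016606.
z = (0.175219 − 0.119329)/0.016606 = 0.055890/0.016606 = 3.366.
p-value = P(Z < 3.366) ≈ 0.9996. With α = 0.02, fail to reject H₀.

z = 3.366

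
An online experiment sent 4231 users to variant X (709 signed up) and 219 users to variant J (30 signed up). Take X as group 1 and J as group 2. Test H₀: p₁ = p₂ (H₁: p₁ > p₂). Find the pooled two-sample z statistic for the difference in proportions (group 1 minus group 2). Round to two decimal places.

p̂₁ = 709/4231 ≈ 0.1676, p̂₂ = 30/219 ≈ 0.1370.
Pooled p̂ = (709+30)/(4231+219) = 739/4450 = 0.1661.
SE = √(p̂(1−p̂)(1/n₁+1/n₂)) = √(0.1661·0.8339·0.00480256) = √(0.000665102) = 0.0258.
z = (0.1676 − 0.1370)/0.0258 = 0.0306/0.0258 = 1.19.

z = 1.19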